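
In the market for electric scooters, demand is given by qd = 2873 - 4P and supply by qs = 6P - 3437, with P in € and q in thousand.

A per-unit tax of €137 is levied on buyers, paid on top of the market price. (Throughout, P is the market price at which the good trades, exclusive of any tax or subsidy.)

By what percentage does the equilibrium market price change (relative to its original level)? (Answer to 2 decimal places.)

-8.68

Original equilibrium: 2873 - 4P = 6P - 3437 gives 6310 = 10P, so P = 631 and q = 349.
Since buyers pay the price plus the tax, the effective demand curve becomes qd = 2325 - 4P.
Equate the new curves: 2325 - 4P = 6P - 3437, giving 5762 = 10P, P = 576.2, q = 20.2.
%ΔP = (576.2 − 631) / 631 × 100 = -8.68%.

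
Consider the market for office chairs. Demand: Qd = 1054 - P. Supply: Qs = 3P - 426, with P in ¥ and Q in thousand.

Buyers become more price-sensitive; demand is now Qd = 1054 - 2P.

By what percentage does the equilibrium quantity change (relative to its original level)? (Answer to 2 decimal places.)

Before the shock: 1054 - P = 3P - 426 ⇒ 1480 = 4P ⇒ P = 370, Q = 684.
With the change applied: demand Qd = 1054 - 2P, supply Qs = 3P - 426.
Equate the new curves: 1054 - 2P = 3P - 426, giving 1480 = 5P, P = 296, Q = 462.
%ΔQ = (462 − 684) / 684 × 100 = -32.46%.

-32.46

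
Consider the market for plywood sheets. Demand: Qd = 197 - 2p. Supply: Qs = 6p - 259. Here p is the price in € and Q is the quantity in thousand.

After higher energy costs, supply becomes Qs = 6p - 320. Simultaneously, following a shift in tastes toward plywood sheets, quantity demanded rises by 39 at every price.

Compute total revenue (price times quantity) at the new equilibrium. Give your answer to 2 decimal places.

Solve the original market: 197 - 2p = 6p - 259, hence p = 57 and Q = 83.
The shock moves the curves to Qd = 236 - 2p and Qs = 6p - 320.
Equate the new curves: 236 - 2p = 6p - 320, giving 556 = 8p, p = 69.5, Q = 97.
New expenditure = 69.5 × 97 = 6741.50.

6741.50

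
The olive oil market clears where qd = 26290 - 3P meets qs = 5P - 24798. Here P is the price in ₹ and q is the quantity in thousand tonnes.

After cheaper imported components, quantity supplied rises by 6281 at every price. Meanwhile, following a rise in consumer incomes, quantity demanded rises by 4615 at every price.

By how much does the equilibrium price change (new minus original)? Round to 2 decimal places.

-208.25

Solve the original market: 26290 - 3P = 5P - 24798, hence P = 6386 and q = 7132.
The new curves are qd = 30905 - 3P (demand) and qs = 5P - 18517 (supply).
New equilibrium: 30905 - 3P = 5P - 18517 ⇒ 49422 = 8P ⇒ P = 6177.75, q = 12371.75.
ΔP = 6177.75 − 6386 = -208.25.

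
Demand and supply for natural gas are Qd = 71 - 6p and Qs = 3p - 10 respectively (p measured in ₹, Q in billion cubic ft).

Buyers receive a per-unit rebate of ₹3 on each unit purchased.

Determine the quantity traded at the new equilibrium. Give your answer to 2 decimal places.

Solve the original market: 71 - 6p = 3p - 10, hence p = 9 and Q = 17.
Since buyers' out-of-pocket price is the market price minus the rebate, the effective demand curve becomes Qd = 89 - 6p.
Equate the new curves: 89 - 6p = 3p - 10, giving 99 = 9p, p = 11, Q = 23.

23.00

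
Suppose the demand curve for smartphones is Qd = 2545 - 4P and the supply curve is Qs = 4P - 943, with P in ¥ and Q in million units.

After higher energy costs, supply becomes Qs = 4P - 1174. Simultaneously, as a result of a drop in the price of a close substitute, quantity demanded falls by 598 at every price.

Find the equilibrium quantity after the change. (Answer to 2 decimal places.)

Solve the original market: 2545 - 4P = 4P - 943, hence P = 436 and Q = 801.
The new curves are Qd = 1947 - 4P (demand) and Qs = 4P - 1174 (supply).
Setting them equal: 1947 - 4P = 4P - 1174 → 3121 = 8P, so P = 390.125 and Q = 386.5.

386.50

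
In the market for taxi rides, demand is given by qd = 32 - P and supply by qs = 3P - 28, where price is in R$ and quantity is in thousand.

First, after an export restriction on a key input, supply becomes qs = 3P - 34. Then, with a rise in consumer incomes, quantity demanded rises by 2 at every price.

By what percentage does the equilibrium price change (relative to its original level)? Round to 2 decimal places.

Original equilibrium: 32 - P = 3P - 28 gives 60 = 4P, so P = 15 and q = 17.
With the change applied: demand qd = 34 - P, supply qs = 3P - 34.
Equate the new curves: 34 - P = 3P - 34, giving 68 = 4P, P = 17, q = 17.
%ΔP = (17 − 15) / 15 × 100 = +13.33%.

+13.33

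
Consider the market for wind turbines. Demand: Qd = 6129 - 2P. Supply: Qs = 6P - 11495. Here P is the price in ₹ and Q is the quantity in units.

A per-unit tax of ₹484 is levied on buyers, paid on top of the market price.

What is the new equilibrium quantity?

997

Original equilibrium: 6129 - 2P = 6P - 11495 gives 17624 = 8P, so P = 2203 and Q = 1723.
Since buyers pay the price plus the tax, the effective demand curve becomes Qd = 5161 - 2P.
Setting them equal: 5161 - 2P = 6P - 11495 → 16656 = 8P, so P = 2082 and Q = 997.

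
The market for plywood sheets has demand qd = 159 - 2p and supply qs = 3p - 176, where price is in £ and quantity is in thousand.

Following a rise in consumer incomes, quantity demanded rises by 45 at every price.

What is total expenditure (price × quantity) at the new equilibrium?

3952

Before the shock: 159 - 2p = 3p - 176 ⇒ 335 = 5p ⇒ p = 67, q = 25.
With the change applied: demand qd = 204 - 2p, supply qs = 3p - 176.
Clearing the new market: 204 - 2p = 3p - 176, so p = 76 and q = 52.
New expenditure = 76 × 52 = 3952.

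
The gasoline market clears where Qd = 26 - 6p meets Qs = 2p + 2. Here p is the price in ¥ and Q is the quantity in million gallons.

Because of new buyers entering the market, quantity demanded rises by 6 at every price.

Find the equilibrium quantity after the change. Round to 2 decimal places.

9.50

Initially, 26 - 6p = 2p + 2, so 24 = 8p and p = 3, Q = 8.
The shock moves the curves to Qd = 32 - 6p and Qs = 2p + 2.
New equilibrium: 32 - 6p = 2p + 2 ⇒ 30 = 8p ⇒ p = 3.75, Q = 9.5.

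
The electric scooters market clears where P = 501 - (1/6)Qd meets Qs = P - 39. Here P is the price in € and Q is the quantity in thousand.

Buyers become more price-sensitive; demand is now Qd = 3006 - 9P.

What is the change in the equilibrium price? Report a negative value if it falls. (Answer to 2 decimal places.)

-130.50

Before the shock: 3006 - 6P = P - 39 ⇒ 3045 = 7P ⇒ P = 435, Q = 396.
The shock moves the curves to Qd = 3006 - 9P and Qs = P - 39.
New equilibrium: 3006 - 9P = P - 39 ⇒ 3045 = 10P ⇒ P = 304.5, Q = 265.5.
ΔP = 304.5 − 435 = -130.50.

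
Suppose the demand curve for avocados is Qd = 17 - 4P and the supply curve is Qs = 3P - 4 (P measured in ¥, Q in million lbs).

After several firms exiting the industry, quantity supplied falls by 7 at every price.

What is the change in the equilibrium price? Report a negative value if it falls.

+1

Initially, 17 - 4P = 3P - 4, so 21 = 7P and P = 3, Q = 5.
After the shift, demand is Qd = 17 - 4P and supply is Qs = 3P - 11.
Equate the new curves: 17 - 4P = 3P - 11, giving 28 = 7P, P = 4, Q = 1.
ΔP = 4 − 3 = +1.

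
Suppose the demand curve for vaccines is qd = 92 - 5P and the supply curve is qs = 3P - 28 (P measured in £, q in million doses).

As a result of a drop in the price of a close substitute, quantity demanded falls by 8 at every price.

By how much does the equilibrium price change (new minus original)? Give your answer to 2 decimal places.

Initially, 92 - 5P = 3P - 28, so 120 = 8P and P = 15, q = 17.
The shock moves the curves to qd = 84 - 5P and qs = 3P - 28.
Equate the new curves: 84 - 5P = 3P - 28, giving 112 = 8P, P = 14, q = 14.
ΔP = 14 − 15 = -1.00.

-1.00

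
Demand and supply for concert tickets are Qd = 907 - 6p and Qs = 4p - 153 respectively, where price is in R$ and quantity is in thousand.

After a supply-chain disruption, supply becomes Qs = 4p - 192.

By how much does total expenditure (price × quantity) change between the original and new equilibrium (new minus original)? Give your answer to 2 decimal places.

-1514.76

Original equilibrium: 907 - 6p = 4p - 153 gives 1060 = 10p, so p = 106 and Q = 271.
The new curves are Qd = 907 - 6p (demand) and Qs = 4p - 192 (supply).
Equate the new curves: 907 - 6p = 4p - 192, giving 1099 = 10p, p = 109.9, Q = 247.6.
Expenditure moves from 106×271 = 28726 to 109.9×247.6 = 27211.24; change = -1514.76.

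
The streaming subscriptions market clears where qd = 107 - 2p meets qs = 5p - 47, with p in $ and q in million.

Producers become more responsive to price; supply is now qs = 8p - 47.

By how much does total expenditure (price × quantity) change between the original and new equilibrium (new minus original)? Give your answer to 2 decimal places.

Initially, 107 - 2p = 5p - 47, so 154 = 7p and p = 22, q = 63.
The new curves are qd = 107 - 2p (demand) and qs = 8p - 47 (supply).
New equilibrium: 107 - 2p = 8p - 47 ⇒ 154 = 10p ⇒ p = 15.4, q = 76.2.
Expenditure moves from 22×63 = 1386 to 15.4×76.2 = 1173.48; change = -212.52.

-212.52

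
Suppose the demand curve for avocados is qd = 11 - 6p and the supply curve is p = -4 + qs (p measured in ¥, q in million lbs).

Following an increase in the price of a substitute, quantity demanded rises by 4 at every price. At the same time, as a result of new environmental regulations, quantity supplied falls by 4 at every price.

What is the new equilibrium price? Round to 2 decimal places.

2.14

Original equilibrium: 11 - 6p = p + 4 gives 7 = 7p, so p = 1 and q = 5.
The shock moves the curves to qd = 15 - 6p and qs = p.
Setting them equal: 15 - 6p = p → 15 = 7p, so p = 15/7 ≈ 2.1429 and q = 15/7 ≈ 2.1429.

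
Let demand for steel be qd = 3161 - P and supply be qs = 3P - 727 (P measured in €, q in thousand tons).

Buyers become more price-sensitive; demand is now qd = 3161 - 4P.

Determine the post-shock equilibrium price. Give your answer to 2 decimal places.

Original equilibrium: 3161 - P = 3P - 727 gives 3888 = 4P, so P = 972 and q = 2189.
The new curves are qd = 3161 - 4P (demand) and qs = 3P - 727 (supply).
Setting them equal: 3161 - 4P = 3P - 727 → 3888 = 7P, so P = 3888/7 ≈ 555.4286 and q = 6575/7 ≈ 939.2857.

555.43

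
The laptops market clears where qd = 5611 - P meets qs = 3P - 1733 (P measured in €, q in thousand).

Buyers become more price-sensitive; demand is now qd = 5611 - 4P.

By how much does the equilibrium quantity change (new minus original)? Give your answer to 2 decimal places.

-2360.57

Original equilibrium: 5611 - P = 3P - 1733 gives 7344 = 4P, so P = 1836 and q = 3775.
With the change applied: demand qd = 5611 - 4P, supply qs = 3P - 1733.
Setting them equal: 5611 - 4P = 3P - 1733 → 7344 = 7P, so P = 7344/7 ≈ 1049.1429 and q = 9901/7 ≈ 1414.4286.
Δq = 1414.4286 − 3775 = -2360.57.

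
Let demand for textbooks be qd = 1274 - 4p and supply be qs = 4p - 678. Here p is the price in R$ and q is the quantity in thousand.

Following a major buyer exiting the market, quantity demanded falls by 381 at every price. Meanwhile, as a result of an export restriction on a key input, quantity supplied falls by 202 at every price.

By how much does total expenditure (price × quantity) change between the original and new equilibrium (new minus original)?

-71271.4375

Original equilibrium: 1274 - 4p = 4p - 678 gives 1952 = 8p, so p = 244 and q = 298.
After the shift, demand is qd = 893 - 4p and supply is qs = 4p - 880.
Setting them equal: 893 - 4p = 4p - 880 → 1773 = 8p, so p = 221.625 and q = 6.5.
Expenditure moves from 244×298 = 72712 to 221.625×6.5 = 1440.5625; change = -71271.4375.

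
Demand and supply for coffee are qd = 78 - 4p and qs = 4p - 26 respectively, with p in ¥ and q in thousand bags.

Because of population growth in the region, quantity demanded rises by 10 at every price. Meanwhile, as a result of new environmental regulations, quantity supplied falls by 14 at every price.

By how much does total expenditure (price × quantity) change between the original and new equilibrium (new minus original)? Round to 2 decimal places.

+46.00

Original equilibrium: 78 - 4p = 4p - 26 gives 104 = 8p, so p = 13 and q = 26.
The shock moves the curves to qd = 88 - 4p and qs = 4p - 40.
Setting them equal: 88 - 4p = 4p - 40 → 128 = 8p, so p = 16 and q = 24.
Expenditure moves from 13×26 = 338 to 16×24 = 384; change = +46.00.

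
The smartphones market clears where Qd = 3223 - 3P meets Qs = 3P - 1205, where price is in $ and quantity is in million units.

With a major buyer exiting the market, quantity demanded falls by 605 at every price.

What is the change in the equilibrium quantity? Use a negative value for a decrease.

Before the shock: 3223 - 3P = 3P - 1205 ⇒ 4428 = 6P ⇒ P = 738, Q = 1009.
With the change applied: demand Qd = 2618 - 3P, supply Qs = 3P - 1205.
Setting them equal: 2618 - 3P = 3P - 1205 → 3823 = 6P, so P = 3823/6 ≈ 637.1667 and Q = 706.5.
ΔQ = 706.5 − 1009 = -302.5.

-302.5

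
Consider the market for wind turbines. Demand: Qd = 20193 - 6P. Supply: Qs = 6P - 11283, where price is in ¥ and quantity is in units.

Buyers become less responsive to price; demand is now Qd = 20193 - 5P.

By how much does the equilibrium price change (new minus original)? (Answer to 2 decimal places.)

+238.45

Solve the original market: 20193 - 6P = 6P - 11283, hence P = 2623 and Q = 4455.
The shock moves the curves to Qd = 20193 - 5P and Qs = 6P - 11283.
New equilibrium: 20193 - 5P = 6P - 11283 ⇒ 31476 = 11P ⇒ P = 31476/11 ≈ 2861.4545, Q = 64743/11 ≈ 5885.7273.
ΔP = 2861.4545 − 2623 = +238.45.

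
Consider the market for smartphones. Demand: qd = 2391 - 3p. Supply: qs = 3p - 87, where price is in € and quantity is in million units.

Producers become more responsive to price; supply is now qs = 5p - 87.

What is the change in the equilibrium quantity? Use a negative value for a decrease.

+309.75

Original equilibrium: 2391 - 3p = 3p - 87 gives 2478 = 6p, so p = 413 and q = 1152.
The shock moves the curves to qd = 2391 - 3p and qs = 5p - 87.
New equilibrium: 2391 - 3p = 5p - 87 ⇒ 2478 = 8p ⇒ p = 309.75, q = 1461.75.
Δq = 1461.75 − 1152 = +309.75.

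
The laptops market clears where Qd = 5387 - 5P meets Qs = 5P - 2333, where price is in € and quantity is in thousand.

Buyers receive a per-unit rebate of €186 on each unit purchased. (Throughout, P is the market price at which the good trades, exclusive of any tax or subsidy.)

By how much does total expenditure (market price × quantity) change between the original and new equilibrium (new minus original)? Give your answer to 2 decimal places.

+544236.00

Original equilibrium: 5387 - 5P = 5P - 2333 gives 7720 = 10P, so P = 772 and Q = 1527.
Since buyers' out-of-pocket price is the market price minus the rebate, the effective demand curve becomes Qd = 6317 - 5P.
New equilibrium: 6317 - 5P = 5P - 2333 ⇒ 8650 = 10P ⇒ P = 865, Q = 1992.
Expenditure moves from 772×1527 = 1178844 to 865×1992 = 1723080; change = +544236.00.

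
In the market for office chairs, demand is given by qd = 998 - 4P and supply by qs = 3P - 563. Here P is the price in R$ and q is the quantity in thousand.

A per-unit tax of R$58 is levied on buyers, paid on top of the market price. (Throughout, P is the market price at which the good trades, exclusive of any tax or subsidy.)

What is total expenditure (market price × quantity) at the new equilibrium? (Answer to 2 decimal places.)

1247.63

Original equilibrium: 998 - 4P = 3P - 563 gives 1561 = 7P, so P = 223 and q = 106.
Since buyers pay the price plus the tax, the effective demand curve becomes qd = 766 - 4P.
Clearing the new market: 766 - 4P = 3P - 563, so P = 1329/7 ≈ 189.8571 and q = 46/7 ≈ 6.5714.
New expenditure = 189.8571 × 6.5714 = 1247.63.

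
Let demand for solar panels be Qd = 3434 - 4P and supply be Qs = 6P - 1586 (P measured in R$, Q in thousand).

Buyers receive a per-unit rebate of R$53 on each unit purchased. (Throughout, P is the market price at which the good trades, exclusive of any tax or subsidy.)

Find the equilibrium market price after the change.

Solve the original market: 3434 - 4P = 6P - 1586, hence P = 502 and Q = 1426.
Since buyers' out-of-pocket price is the market price minus the rebate, the effective demand curve becomes Qd = 3646 - 4P.
Clearing the new market: 3646 - 4P = 6P - 1586, so P = 523.2 and Q = 1553.2.

523.2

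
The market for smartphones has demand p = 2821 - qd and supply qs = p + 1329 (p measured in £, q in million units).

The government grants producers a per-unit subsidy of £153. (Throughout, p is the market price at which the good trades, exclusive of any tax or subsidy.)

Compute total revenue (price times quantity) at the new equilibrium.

1440429.25

Solve the original market: 2821 - p = p + 1329, hence p = 746 and q = 2075.
Since sellers receive the price plus the subsidy, the effective supply curve becomes qs = p + 1482.
Clearing the new market: 2821 - p = p + 1482, so p = 669.5 and q = 2151.5.
New expenditure = 669.5 × 2151.5 = 1440429.25.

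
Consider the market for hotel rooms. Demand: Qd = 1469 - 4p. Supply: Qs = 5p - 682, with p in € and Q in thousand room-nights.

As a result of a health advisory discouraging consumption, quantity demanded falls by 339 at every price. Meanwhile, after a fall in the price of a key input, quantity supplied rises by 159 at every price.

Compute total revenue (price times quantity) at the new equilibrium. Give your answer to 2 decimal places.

Original equilibrium: 1469 - 4p = 5p - 682 gives 2151 = 9p, so p = 239 and Q = 513.
The new curves are Qd = 1130 - 4p (demand) and Qs = 5p - 523 (supply).
Clearing the new market: 1130 - 4p = 5p - 523, so p = 551/3 ≈ 183.6667 and Q = 1186/3 ≈ 395.3333.
New expenditure = 183.6667 × 395.3333 = 72609.56.

72609.56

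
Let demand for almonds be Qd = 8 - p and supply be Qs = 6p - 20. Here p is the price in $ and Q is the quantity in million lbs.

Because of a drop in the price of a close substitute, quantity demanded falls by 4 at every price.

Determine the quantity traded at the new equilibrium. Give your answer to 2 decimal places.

Solve the original market: 8 - p = 6p - 20, hence p = 4 and Q = 4.
The new curves are Qd = 4 - p (demand) and Qs = 6p - 20 (supply).
Setting them equal: 4 - p = 6p - 20 → 24 = 7p, so p = 24/7 ≈ 3.4286 and Q = 4/7 ≈ 0.5714.

0.57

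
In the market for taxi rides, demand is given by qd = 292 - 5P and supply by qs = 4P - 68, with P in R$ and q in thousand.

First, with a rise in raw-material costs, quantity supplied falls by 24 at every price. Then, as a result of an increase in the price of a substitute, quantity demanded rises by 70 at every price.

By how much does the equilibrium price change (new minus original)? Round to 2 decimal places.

Solve the original market: 292 - 5P = 4P - 68, hence P = 40 and q = 92.
After the shift, demand is qd = 362 - 5P and supply is qs = 4P - 92.
Equate the new curves: 362 - 5P = 4P - 92, giving 454 = 9P, P = 454/9 ≈ 50.4444, q = 988/9 ≈ 109.7778.
ΔP = 50.4444 − 40 = +10.44.

+10.44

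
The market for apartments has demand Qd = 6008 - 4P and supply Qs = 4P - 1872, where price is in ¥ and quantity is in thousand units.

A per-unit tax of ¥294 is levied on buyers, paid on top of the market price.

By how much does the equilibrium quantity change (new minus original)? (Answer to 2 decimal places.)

Solve the original market: 6008 - 4P = 4P - 1872, hence P = 985 and Q = 2068.
Since buyers pay the price plus the tax, the effective demand curve becomes Qd = 4832 - 4P.
Setting them equal: 4832 - 4P = 4P - 1872 → 6704 = 8P, so P = 838 and Q = 1480.
ΔQ = 1480 − 2068 = -588.00.

-588.00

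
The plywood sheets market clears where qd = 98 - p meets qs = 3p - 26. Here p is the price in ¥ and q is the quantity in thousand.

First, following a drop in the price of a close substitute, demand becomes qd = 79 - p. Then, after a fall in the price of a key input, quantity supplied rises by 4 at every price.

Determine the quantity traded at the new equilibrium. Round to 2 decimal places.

Original equilibrium: 98 - p = 3p - 26 gives 124 = 4p, so p = 31 and q = 67.
With the change applied: demand qd = 79 - p, supply qs = 3p - 22.
New equilibrium: 79 - p = 3p - 22 ⇒ 101 = 4p ⇒ p = 25.25, q = 53.75.

53.75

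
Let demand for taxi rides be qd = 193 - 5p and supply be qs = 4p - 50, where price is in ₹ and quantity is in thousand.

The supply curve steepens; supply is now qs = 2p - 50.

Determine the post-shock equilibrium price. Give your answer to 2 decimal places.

Original equilibrium: 193 - 5p = 4p - 50 gives 243 = 9p, so p = 27 and q = 58.
After the shift, demand is qd = 193 - 5p and supply is qs = 2p - 50.
Clearing the new market: 193 - 5p = 2p - 50, so p = 243/7 ≈ 34.7143 and q = 136/7 ≈ 19.4286.

34.71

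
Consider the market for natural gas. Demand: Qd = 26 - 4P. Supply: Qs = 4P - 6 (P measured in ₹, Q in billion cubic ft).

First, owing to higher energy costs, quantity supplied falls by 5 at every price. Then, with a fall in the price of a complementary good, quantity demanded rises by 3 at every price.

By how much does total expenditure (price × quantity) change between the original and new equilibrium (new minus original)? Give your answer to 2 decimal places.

Solve the original market: 26 - 4P = 4P - 6, hence P = 4 and Q = 10.
The shock moves the curves to Qd = 29 - 4P and Qs = 4P - 11.
Clearing the new market: 29 - 4P = 4P - 11, so P = 5 and Q = 9.
Expenditure moves from 4×10 = 40 to 5×9 = 45; change = +5.00.

+5.00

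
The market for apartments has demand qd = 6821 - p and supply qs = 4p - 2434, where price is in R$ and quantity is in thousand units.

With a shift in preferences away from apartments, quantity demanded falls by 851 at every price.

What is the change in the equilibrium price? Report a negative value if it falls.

-170.2

Solve the original market: 6821 - p = 4p - 2434, hence p = 1851 and q = 4970.
With the change applied: demand qd = 5970 - p, supply qs = 4p - 2434.
Setting them equal: 5970 - p = 4p - 2434 → 8404 = 5p, so p = 1680.8 and q = 4289.2.
Δp = 1680.8 − 1851 = -170.2.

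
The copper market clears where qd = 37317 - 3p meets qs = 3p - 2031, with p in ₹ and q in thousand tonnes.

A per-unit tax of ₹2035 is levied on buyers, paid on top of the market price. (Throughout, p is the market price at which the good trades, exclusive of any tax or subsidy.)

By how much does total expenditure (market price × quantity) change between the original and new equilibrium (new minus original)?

Initially, 37317 - 3p = 3p - 2031, so 39348 = 6p and p = 6558, q = 17643.
Since buyers pay the price plus the tax, the effective demand curve becomes qd = 31212 - 3p.
Equate the new curves: 31212 - 3p = 3p - 2031, giving 33243 = 6p, p = 5540.5, q = 14590.5.
Expenditure moves from 6558×17643 = 115702794 to 5540.5×14590.5 = 80838665.25; change = -34864128.75.

-34864128.75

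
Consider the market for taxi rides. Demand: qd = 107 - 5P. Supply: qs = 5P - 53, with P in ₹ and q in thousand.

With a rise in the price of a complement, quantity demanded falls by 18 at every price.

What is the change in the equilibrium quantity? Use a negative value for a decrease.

-9

Original equilibrium: 107 - 5P = 5P - 53 gives 160 = 10P, so P = 16 and q = 27.
After the shift, demand is qd = 89 - 5P and supply is qs = 5P - 53.
Equate the new curves: 89 - 5P = 5P - 53, giving 142 = 10P, P = 14.2, q = 18.
Δq = 18 − 27 = -9.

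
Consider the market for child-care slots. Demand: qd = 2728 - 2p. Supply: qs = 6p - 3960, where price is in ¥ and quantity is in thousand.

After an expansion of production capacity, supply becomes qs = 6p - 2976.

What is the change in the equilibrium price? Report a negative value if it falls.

Original equilibrium: 2728 - 2p = 6p - 3960 gives 6688 = 8p, so p = 836 and q = 1056.
The new curves are qd = 2728 - 2p (demand) and qs = 6p - 2976 (supply).
Equate the new curves: 2728 - 2p = 6p - 2976, giving 5704 = 8p, p = 713, q = 1302.
Δp = 713 − 836 = -123.

-123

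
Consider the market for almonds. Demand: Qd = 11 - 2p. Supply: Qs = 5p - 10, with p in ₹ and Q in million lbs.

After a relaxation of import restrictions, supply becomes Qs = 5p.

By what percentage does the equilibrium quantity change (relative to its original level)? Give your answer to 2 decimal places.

+57.14

Solve the original market: 11 - 2p = 5p - 10, hence p = 3 and Q = 5.
The new curves are Qd = 11 - 2p (demand) and Qs = 5p (supply).
Equate the new curves: 11 - 2p = 5p, giving 11 = 7p, p = 11/7 ≈ 1.5714, Q = 55/7 ≈ 7.8571.
%ΔQ = (7.8571 − 5) / 5 × 100 = +57.14%.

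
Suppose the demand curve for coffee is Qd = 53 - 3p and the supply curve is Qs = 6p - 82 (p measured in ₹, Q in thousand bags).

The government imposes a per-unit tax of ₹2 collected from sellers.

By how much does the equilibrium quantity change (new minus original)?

-4

Before the shock: 53 - 3p = 6p - 82 ⇒ 135 = 9p ⇒ p = 15, Q = 8.
Since sellers keep the price net of the tax, the effective supply curve becomes Qs = 6p - 94.
Clearing the new market: 53 - 3p = 6p - 94, so p = 49/3 ≈ 16.3333 and Q = 4.
ΔQ = 4 − 8 = -4.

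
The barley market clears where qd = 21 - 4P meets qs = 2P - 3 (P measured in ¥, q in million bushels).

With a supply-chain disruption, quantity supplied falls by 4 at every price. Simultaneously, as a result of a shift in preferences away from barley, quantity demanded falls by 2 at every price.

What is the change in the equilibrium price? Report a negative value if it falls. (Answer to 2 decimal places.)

Before the shock: 21 - 4P = 2P - 3 ⇒ 24 = 6P ⇒ P = 4, q = 5.
With the change applied: demand qd = 19 - 4P, supply qs = 2P - 7.
Clearing the new market: 19 - 4P = 2P - 7, so P = 13/3 ≈ 4.3333 and q = 5/3 ≈ 1.6667.
ΔP = 4.3333 − 4 = +0.33.

+0.33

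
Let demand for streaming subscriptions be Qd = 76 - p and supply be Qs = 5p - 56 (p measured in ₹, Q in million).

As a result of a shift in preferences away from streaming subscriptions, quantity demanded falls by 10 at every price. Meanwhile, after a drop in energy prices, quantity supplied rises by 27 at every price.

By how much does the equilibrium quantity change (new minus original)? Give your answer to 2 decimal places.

Solve the original market: 76 - p = 5p - 56, hence p = 22 and Q = 54.
The new curves are Qd = 66 - p (demand) and Qs = 5p - 29 (supply).
Clearing the new market: 66 - p = 5p - 29, so p = 95/6 ≈ 15.8333 and Q = 301/6 ≈ 50.1667.
ΔQ = 50.1667 − 54 = -3.83.

-3.83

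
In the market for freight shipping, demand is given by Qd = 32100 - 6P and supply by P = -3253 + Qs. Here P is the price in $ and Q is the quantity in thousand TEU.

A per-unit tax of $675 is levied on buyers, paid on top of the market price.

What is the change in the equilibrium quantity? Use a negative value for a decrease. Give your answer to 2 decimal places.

-578.57

Before the shock: 32100 - 6P = P + 3253 ⇒ 28847 = 7P ⇒ P = 4121, Q = 7374.
Since buyers pay the price plus the tax, the effective demand curve becomes Qd = 28050 - 6P.
Setting them equal: 28050 - 6P = P + 3253 → 24797 = 7P, so P = 24797/7 ≈ 3542.4286 and Q = 47568/7 ≈ 6795.4286.
ΔQ = 6795.4286 − 7374 = -578.57.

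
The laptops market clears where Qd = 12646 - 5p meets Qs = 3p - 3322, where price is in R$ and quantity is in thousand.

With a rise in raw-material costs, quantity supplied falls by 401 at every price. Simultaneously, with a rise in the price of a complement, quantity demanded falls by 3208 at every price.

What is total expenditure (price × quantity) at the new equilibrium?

1994508.421875

Initially, 12646 - 5p = 3p - 3322, so 15968 = 8p and p = 1996, Q = 2666.
With the change applied: demand Qd = 9438 - 5p, supply Qs = 3p - 3723.
Clearing the new market: 9438 - 5p = 3p - 3723, so p = 1645.125 and Q = 1212.375.
New expenditure = 1645.125 × 1212.375 = 1994508.421875.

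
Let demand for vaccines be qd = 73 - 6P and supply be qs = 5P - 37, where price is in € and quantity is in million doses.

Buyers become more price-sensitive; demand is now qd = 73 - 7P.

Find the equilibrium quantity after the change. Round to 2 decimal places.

Initially, 73 - 6P = 5P - 37, so 110 = 11P and P = 10, q = 13.
The new curves are qd = 73 - 7P (demand) and qs = 5P - 37 (supply).
Clearing the new market: 73 - 7P = 5P - 37, so P = 55/6 ≈ 9.1667 and q = 53/6 ≈ 8.8333.

8.83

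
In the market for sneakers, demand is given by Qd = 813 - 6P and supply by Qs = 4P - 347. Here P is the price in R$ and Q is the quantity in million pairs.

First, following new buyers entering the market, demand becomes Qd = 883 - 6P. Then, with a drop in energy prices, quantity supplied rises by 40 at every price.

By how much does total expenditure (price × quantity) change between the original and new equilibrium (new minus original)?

+6539

Initially, 813 - 6P = 4P - 347, so 1160 = 10P and P = 116, Q = 117.
The shock moves the curves to Qd = 883 - 6P and Qs = 4P - 307.
Equate the new curves: 883 - 6P = 4P - 307, giving 1190 = 10P, P = 119, Q = 169.
Expenditure moves from 116×117 = 13572 to 119×169 = 20111; change = +6539.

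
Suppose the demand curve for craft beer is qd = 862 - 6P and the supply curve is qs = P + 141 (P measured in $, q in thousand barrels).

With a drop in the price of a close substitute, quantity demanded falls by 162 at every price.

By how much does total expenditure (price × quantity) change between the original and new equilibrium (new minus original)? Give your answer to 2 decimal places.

Solve the original market: 862 - 6P = P + 141, hence P = 103 and q = 244.
With the change applied: demand qd = 700 - 6P, supply qs = P + 141.
Clearing the new market: 700 - 6P = P + 141, so P = 559/7 ≈ 79.8571 and q = 1546/7 ≈ 220.8571.
Expenditure moves from 103×244 = 25132 to 79.8571×220.8571 = 17637.0204; change = -7494.98.

-7494.98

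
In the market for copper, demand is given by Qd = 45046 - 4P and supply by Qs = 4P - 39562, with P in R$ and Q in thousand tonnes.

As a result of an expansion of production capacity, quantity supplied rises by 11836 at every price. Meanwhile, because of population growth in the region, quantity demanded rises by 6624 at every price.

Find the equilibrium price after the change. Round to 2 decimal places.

9924.50

Initially, 45046 - 4P = 4P - 39562, so 84608 = 8P and P = 10576, Q = 2742.
With the change applied: demand Qd = 51670 - 4P, supply Qs = 4P - 27726.
Setting them equal: 51670 - 4P = 4P - 27726 → 79396 = 8P, so P = 9924.5 and Q = 11972.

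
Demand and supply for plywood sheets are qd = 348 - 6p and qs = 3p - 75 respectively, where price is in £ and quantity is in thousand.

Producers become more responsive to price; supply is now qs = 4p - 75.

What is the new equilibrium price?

Before the shock: 348 - 6p = 3p - 75 ⇒ 423 = 9p ⇒ p = 47, q = 66.
With the change applied: demand qd = 348 - 6p, supply qs = 4p - 75.
New equilibrium: 348 - 6p = 4p - 75 ⇒ 423 = 10p ⇒ p = 42.3, q = 94.2.

42.3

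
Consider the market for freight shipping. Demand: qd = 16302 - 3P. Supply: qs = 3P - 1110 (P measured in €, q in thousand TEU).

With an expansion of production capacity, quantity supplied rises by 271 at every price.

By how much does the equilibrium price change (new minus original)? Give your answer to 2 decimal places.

-45.17

Original equilibrium: 16302 - 3P = 3P - 1110 gives 17412 = 6P, so P = 2902 and q = 7596.
With the change applied: demand qd = 16302 - 3P, supply qs = 3P - 839.
New equilibrium: 16302 - 3P = 3P - 839 ⇒ 17141 = 6P ⇒ P = 17141/6 ≈ 2856.8333, q = 7731.5.
ΔP = 2856.8333 − 2902 = -45.17.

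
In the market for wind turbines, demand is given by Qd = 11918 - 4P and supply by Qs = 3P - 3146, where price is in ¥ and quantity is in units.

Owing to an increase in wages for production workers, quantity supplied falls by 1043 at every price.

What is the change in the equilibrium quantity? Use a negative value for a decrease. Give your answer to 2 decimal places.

-596.00

Solve the original market: 11918 - 4P = 3P - 3146, hence P = 2152 and Q = 3310.
After the shift, demand is Qd = 11918 - 4P and supply is Qs = 3P - 4189.
Equate the new curves: 11918 - 4P = 3P - 4189, giving 16107 = 7P, P = 2301, Q = 2714.
ΔQ = 2714 − 3310 = -596.00.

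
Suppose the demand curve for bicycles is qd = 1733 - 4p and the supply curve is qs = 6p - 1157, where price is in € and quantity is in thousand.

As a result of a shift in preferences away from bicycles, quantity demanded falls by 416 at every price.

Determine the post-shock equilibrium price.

247.4

Original equilibrium: 1733 - 4p = 6p - 1157 gives 2890 = 10p, so p = 289 and q = 577.
The new curves are qd = 1317 - 4p (demand) and qs = 6p - 1157 (supply).
New equilibrium: 1317 - 4p = 6p - 1157 ⇒ 2474 = 10p ⇒ p = 247.4, q = 327.4.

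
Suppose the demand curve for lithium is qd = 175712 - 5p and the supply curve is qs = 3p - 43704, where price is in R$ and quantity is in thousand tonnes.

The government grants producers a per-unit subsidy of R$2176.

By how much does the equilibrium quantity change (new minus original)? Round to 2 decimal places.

+4080.00

Before the shock: 175712 - 5p = 3p - 43704 ⇒ 219416 = 8p ⇒ p = 27427, q = 38577.
Since sellers receive the price plus the subsidy, the effective supply curve becomes qs = 3p - 37176.
New equilibrium: 175712 - 5p = 3p - 37176 ⇒ 212888 = 8p ⇒ p = 26611, q = 42657.
Δq = 42657 − 38577 = +4080.00.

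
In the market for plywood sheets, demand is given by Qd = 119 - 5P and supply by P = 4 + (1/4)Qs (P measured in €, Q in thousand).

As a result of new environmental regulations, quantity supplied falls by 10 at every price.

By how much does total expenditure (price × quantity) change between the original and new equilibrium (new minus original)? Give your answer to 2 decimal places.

Original equilibrium: 119 - 5P = 4P - 16 gives 135 = 9P, so P = 15 and Q = 44.
After the shift, demand is Qd = 119 - 5P and supply is Qs = 4P - 26.
Setting them equal: 119 - 5P = 4P - 26 → 145 = 9P, so P = 145/9 ≈ 16.1111 and Q = 346/9 ≈ 38.4444.
Expenditure moves from 15×44 = 660 to 16.1111×38.4444 = 619.3827; change = -40.62.

-40.62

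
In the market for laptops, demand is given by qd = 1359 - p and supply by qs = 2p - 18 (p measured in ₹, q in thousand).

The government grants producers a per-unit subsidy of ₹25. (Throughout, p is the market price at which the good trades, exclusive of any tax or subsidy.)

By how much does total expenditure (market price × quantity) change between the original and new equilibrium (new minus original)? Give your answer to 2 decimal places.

Original equilibrium: 1359 - p = 2p - 18 gives 1377 = 3p, so p = 459 and q = 900.
Since sellers receive the price plus the subsidy, the effective supply curve becomes qs = 2p + 32.
New equilibrium: 1359 - p = 2p + 32 ⇒ 1327 = 3p ⇒ p = 1327/3 ≈ 442.3333, q = 2750/3 ≈ 916.6667.
Expenditure moves from 459×900 = 413100 to 442.3333×916.6667 = 405472.2222; change = -7627.78.

-7627.78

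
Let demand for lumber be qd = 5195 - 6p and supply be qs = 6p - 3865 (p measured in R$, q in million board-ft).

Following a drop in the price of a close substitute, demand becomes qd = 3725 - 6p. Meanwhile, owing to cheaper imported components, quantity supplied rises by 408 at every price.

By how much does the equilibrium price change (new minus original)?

Solve the original market: 5195 - 6p = 6p - 3865, hence p = 755 and q = 665.
The new curves are qd = 3725 - 6p (demand) and qs = 6p - 3457 (supply).
Setting them equal: 3725 - 6p = 6p - 3457 → 7182 = 12p, so p = 598.5 and q = 134.
Δp = 598.5 − 755 = -156.5.

-156.5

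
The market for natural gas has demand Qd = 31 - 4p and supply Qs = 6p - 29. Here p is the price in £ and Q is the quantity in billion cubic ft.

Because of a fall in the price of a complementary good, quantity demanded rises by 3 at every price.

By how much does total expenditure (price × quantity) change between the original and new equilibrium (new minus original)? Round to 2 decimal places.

Before the shock: 31 - 4p = 6p - 29 ⇒ 60 = 10p ⇒ p = 6, Q = 7.
After the shift, demand is Qd = 34 - 4p and supply is Qs = 6p - 29.
Setting them equal: 34 - 4p = 6p - 29 → 63 = 10p, so p = 6.3 and Q = 8.8.
Expenditure moves from 6×7 = 42 to 6.3×8.8 = 55.44; change = +13.44.

+13.44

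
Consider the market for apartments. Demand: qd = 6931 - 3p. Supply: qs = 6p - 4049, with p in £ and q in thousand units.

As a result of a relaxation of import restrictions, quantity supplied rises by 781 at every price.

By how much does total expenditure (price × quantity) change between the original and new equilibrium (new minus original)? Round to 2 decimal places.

+11165.41

Solve the original market: 6931 - 3p = 6p - 4049, hence p = 1220 and q = 3271.
The shock moves the curves to qd = 6931 - 3p and qs = 6p - 3268.
Setting them equal: 6931 - 3p = 6p - 3268 → 10199 = 9p, so p = 10199/9 ≈ 1133.2222 and q = 10594/3 ≈ 3531.3333.
Expenditure moves from 1220×3271 = 3990620 to 1133.2222×3531.3333 = 4001785.4074; change = +11165.41.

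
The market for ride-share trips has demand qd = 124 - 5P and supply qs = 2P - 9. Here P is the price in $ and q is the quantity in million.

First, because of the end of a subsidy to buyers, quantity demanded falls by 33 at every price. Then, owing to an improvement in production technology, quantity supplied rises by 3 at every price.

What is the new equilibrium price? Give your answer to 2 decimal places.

Original equilibrium: 124 - 5P = 2P - 9 gives 133 = 7P, so P = 19 and q = 29.
The shock moves the curves to qd = 91 - 5P and qs = 2P - 6.
New equilibrium: 91 - 5P = 2P - 6 ⇒ 97 = 7P ⇒ P = 97/7 ≈ 13.8571, q = 152/7 ≈ 21.7143.

13.86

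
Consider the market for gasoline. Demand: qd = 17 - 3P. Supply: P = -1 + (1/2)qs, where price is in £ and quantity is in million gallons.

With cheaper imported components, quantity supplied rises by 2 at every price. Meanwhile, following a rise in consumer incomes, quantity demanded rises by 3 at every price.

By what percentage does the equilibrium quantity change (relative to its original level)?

Original equilibrium: 17 - 3P = 2P + 2 gives 15 = 5P, so P = 3 and q = 8.
With the change applied: demand qd = 20 - 3P, supply qs = 2P + 4.
Equate the new curves: 20 - 3P = 2P + 4, giving 16 = 5P, P = 3.2, q = 10.4.
%Δq = (10.4 − 8) / 8 × 100 = +30%.

+30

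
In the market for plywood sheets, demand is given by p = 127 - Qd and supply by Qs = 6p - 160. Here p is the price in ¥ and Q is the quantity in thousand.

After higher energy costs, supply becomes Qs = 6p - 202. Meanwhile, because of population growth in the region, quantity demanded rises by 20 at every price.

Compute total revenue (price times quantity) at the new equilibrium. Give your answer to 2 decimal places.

4843.27

Before the shock: 127 - p = 6p - 160 ⇒ 287 = 7p ⇒ p = 41, Q = 86.
After the shift, demand is Qd = 147 - p and supply is Qs = 6p - 202.
Setting them equal: 147 - p = 6p - 202 → 349 = 7p, so p = 349/7 ≈ 49.8571 and Q = 680/7 ≈ 97.1429.
New expenditure = 49.8571 × 97.1429 = 4843.27.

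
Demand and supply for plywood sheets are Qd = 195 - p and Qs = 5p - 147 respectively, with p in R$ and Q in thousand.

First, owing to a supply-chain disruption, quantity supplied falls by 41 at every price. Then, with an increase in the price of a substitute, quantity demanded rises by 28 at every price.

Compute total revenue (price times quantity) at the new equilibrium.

Initially, 195 - p = 5p - 147, so 342 = 6p and p = 57, Q = 138.
After the shift, demand is Qd = 223 - p and supply is Qs = 5p - 188.
Clearing the new market: 223 - p = 5p - 188, so p = 68.5 and Q = 154.5.
New expenditure = 68.5 × 154.5 = 10583.25.

10583.25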